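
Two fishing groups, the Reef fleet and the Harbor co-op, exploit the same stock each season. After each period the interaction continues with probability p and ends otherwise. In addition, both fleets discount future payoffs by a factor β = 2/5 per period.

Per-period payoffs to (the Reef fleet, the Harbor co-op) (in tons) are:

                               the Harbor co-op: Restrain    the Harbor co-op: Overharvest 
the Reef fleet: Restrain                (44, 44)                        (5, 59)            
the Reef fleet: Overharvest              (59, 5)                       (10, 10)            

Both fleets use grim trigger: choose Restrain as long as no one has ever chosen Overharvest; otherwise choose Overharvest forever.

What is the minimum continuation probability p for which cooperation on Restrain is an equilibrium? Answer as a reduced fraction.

75/98

With continuation probability p and discount β, the effective per-period discount factor is βp.
Grim-trigger IC: βp ≥ (59−44)/(59−10) = 15/49.
So p ≥ (15/49)/(2/5) = 75/98.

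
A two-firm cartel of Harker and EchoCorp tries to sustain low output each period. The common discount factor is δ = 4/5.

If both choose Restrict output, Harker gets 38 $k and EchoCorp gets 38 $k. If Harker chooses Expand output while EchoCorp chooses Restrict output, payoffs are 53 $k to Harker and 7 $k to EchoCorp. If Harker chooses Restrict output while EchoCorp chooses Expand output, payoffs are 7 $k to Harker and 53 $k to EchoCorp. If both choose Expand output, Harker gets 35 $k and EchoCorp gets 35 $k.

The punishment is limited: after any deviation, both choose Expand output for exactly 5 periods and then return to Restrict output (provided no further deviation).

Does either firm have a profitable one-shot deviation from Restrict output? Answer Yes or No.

Yes

IC: δ+…+δ^5 ≥ (53−38)/(38−35) = 5.
At δ = 4/5: partial sum = 2.6893 < 5.0000. Cooperation not sustainable.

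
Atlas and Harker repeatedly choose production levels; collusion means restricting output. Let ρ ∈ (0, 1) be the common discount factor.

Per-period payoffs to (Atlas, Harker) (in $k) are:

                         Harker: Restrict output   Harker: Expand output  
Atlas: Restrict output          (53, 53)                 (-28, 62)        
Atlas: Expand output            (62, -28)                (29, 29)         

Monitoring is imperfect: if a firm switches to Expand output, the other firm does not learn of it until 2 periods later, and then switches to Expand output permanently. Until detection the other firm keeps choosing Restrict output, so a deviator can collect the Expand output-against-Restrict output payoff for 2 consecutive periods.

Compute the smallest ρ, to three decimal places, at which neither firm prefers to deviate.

Deviating for the 2 undetected periods gains 62−53 = 9 per period over cooperation, then loses 53−29 = 24 per period forever once punishment starts.
Gain: 9(1 + ρ + … + ρ^1); loss: 24·ρ^2/(1−ρ).
No profitable deviation ⇔ 9(1−ρ^2) ≤ 24·ρ^2, i.e. ρ^2 ≥ 9/(9+24) = 3/11.
Hence ρ ≥ (3/11)^(1/2) ≈ 0.522.

0.522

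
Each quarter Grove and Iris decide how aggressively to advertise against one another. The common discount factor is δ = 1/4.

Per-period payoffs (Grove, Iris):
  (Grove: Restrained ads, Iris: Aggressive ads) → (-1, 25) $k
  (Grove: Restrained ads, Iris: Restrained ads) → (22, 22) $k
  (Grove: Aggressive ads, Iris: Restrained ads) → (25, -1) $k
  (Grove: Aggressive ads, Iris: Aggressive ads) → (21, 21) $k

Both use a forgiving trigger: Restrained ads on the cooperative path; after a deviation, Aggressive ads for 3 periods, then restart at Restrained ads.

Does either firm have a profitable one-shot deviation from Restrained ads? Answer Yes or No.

A one-shot deviation gives 25 now, then 21 for 3 periods, then back to 22.
Gain from deviating: (25−22) today; loss: (22−21) in each of the next 3 periods.
No-deviation condition: (22−21)(δ+…+δ^3) ≥ 25−22, i.e. δ+…+δ^3 ≥ 3.
At δ = 1/4: δ+…+δ^3 = 0.3281 < 3.0000.
So cooperation is not sustainable.

Yes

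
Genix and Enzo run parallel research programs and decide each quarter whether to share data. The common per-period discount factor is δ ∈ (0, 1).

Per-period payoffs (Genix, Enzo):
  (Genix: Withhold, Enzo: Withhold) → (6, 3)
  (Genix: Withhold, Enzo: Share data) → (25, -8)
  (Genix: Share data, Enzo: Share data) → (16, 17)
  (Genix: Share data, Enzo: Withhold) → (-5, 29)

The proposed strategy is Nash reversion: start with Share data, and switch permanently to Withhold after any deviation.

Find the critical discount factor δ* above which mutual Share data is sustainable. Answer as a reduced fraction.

9/19

Genix's threshold: (25−16)/(25−6) = 9/19.
Enzo's threshold: (29−17)/(29−3) = 6/13.
9/19 > 6/13, so Genix binds and δ* = 9/19.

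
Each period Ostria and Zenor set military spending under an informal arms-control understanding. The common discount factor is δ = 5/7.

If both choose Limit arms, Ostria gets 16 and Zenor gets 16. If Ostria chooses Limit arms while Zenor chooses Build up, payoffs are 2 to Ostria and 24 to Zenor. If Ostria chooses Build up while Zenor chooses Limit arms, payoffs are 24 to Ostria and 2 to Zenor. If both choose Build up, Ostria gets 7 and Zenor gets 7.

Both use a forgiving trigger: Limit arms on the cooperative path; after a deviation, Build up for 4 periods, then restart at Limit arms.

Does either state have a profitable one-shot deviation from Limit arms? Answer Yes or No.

IC: δ+…+δ^4 ≥ (24−16)/(16−7) = 8/9.
At δ = 5/7: partial sum = 1.8492 ≥ 0.8889. Cooperation sustainable.

No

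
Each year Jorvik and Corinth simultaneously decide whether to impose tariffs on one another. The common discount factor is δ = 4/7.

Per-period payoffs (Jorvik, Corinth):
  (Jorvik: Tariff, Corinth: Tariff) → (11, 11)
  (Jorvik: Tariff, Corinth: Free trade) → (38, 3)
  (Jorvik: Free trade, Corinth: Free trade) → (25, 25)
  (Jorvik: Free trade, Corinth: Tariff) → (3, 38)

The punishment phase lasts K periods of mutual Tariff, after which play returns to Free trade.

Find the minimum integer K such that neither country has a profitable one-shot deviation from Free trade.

3

No profitable deviation requires (25−11)(δ+…+δ^K) ≥ 38−25, i.e. δ+…+δ^K ≥ 13/14 ≈ 0.9286.
With δ = 4/7, the partial sums are K=1: 0.5714, K=2: 0.8980, K=3: 1.0845.
K = 3 is the first length at which the sum reaches 0.9286.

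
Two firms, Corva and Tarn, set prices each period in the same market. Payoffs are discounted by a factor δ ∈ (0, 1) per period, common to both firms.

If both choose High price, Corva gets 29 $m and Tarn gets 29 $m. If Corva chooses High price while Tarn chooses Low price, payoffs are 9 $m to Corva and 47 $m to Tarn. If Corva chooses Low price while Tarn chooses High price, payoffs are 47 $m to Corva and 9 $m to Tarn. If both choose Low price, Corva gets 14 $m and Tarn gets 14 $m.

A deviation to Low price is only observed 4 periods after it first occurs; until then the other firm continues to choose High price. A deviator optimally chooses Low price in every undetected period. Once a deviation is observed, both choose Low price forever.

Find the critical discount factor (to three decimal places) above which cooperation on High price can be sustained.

0.859

The best deviation is to choose Low price for all 4 undetected periods, earning 47 each, then 14 forever once detected.
Deviation value: 47(1−δ^4)/(1−δ) + 14δ^4/(1−δ); cooperation value: 29/(1−δ).
IC: 29 ≥ 47(1−δ^4) + 14δ^4 = 47 − 33δ^4.
So δ^4 ≥ 18/33 = 6/11, giving δ ≥ (6/11)^(1/4) ≈ 0.859.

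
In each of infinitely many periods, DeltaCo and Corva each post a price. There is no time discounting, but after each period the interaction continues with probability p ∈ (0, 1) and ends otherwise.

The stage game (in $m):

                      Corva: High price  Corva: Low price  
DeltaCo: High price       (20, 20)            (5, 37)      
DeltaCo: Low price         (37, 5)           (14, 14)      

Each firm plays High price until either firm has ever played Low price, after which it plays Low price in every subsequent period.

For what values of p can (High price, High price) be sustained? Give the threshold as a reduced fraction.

17/23

Expected cooperation value is 20 + p·20 + p²·20 + … = 20/(1−p); deviation gives 37 + p·14/(1−p).
20 ≥ 37(1−p) + 14p ⇒ 23p ≥ 17 ⇒ p ≥ 17/23.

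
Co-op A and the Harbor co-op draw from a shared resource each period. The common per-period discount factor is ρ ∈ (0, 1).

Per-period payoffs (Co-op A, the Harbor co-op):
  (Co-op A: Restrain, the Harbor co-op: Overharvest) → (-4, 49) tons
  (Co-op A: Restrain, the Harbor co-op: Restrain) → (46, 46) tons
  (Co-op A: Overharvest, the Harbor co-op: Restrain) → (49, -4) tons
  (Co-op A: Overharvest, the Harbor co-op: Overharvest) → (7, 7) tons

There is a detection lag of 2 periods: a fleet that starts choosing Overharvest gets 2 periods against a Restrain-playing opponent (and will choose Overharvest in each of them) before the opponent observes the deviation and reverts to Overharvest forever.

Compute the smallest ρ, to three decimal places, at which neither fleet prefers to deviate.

0.267

A deviator earns 49 for 2 periods, then 7 forever; cooperating earns 46 forever. Multiplying the IC by (1−ρ):
46 ≥ 49(1−ρ^2) + 7ρ^2, so 42·ρ^2 ≥ 3 and ρ^2 ≥ 1/14.
ρ ≥ (1/14)^(1/2) ≈ 0.267.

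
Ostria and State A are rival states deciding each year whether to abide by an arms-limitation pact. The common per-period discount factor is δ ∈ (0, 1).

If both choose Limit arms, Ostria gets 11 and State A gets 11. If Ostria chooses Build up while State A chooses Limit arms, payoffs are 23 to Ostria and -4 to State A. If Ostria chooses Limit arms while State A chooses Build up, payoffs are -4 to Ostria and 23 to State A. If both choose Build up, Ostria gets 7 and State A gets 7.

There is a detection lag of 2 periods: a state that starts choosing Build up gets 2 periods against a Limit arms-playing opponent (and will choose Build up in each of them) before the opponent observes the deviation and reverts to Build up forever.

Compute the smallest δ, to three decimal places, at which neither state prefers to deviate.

0.866

The best deviation is to choose Build up for all 2 undetected periods, earning 23 each, then 7 forever once detected.
Deviation value: 23(1−δ^2)/(1−δ) + 7δ^2/(1−δ); cooperation value: 11/(1−δ).
IC: 11 ≥ 23(1−δ^2) + 7δ^2 = 23 − 16δ^2.
So δ^2 ≥ 12/16 = 3/4, giving δ ≥ (3/4)^(1/2) ≈ 0.866.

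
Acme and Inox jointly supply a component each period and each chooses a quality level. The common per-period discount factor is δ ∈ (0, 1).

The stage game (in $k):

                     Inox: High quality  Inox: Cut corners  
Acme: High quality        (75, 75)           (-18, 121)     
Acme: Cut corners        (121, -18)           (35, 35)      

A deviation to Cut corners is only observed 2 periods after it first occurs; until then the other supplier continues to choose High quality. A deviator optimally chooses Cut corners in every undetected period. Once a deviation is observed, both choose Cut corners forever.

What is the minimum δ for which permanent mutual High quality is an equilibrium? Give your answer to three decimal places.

0.731

The best deviation is to choose Cut corners for all 2 undetected periods, earning 121 each, then 35 forever once detected.
Deviation value: 121(1−δ^2)/(1−δ) + 35δ^2/(1−δ); cooperation value: 75/(1−δ).
IC: 75 ≥ 121(1−δ^2) + 35δ^2 = 121 − 86δ^2.
So δ^2 ≥ 46/86 = 23/43, giving δ ≥ (23/43)^(1/2) ≈ 0.731.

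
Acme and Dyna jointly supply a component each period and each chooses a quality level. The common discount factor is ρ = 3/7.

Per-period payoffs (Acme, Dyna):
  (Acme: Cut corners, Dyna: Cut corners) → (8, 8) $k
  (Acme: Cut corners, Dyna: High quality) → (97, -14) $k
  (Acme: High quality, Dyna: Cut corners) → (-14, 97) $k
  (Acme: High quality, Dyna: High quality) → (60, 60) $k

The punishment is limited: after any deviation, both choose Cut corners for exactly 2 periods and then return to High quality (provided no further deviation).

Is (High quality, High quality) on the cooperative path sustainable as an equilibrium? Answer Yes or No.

IC: ρ+…+ρ^2 ≥ (97−60)/(60−8) = 37/52.
At ρ = 3/7: partial sum = 0.6122 < 0.7115. Cooperation not sustainable.

No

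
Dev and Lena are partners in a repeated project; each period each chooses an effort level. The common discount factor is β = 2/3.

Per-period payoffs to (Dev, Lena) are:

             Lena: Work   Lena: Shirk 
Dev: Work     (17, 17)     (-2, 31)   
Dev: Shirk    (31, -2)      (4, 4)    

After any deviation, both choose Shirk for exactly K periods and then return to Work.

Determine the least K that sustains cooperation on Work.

2

No profitable deviation requires (17−4)(β+…+β^K) ≥ 31−17, i.e. β+…+β^K ≥ 14/13 ≈ 1.0769.
With β = 2/3, the partial sums are K=1: 0.6667, K=2: 1.1111.
K = 2 is the first length at which the sum reaches 1.0769.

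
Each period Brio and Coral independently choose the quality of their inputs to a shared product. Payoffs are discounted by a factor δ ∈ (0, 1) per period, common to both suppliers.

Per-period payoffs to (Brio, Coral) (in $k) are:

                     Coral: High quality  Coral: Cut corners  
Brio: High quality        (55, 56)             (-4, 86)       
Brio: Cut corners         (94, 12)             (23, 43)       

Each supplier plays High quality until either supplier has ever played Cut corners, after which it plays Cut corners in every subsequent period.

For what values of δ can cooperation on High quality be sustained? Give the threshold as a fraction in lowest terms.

Brio's threshold: (94−55)/(94−23) = 39/71.
Coral's threshold: (86−56)/(86−43) = 30/43.
39/71 < 30/43, so Coral binds and δ* = 30/43.

30/43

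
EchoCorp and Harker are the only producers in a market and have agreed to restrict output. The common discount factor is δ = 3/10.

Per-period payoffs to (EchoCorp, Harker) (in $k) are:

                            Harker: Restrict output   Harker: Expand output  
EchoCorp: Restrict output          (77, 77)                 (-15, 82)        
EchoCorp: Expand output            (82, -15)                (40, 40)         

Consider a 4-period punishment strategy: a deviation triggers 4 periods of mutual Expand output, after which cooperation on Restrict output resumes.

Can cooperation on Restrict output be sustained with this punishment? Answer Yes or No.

Comparing payoff streams over the 5 periods until play realigns: cooperate → 77(1+δ+…+δ^4); deviate → 82 + 40(δ+…+δ^4).
Cooperation is sustained iff (77−40)(δ+…+δ^4) ≥ 82−77.
δ+…+δ^4 = 3/10·(1−(3/10)^4)/(1−3/10) = 0.4251, and (82−77)/(77−40) = 0.1351.
0.4251 ≥ 0.1351, so cooperation is sustainable.

Yes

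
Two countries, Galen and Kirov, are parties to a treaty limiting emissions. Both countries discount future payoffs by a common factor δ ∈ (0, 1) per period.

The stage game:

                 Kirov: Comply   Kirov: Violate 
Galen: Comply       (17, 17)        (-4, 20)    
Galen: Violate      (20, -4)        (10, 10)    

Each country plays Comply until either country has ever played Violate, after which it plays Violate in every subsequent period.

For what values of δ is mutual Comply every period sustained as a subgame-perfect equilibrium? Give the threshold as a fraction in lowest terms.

3/10

Cooperation forever yields 17 each period: 17/(1−δ).
Deviating yields 20 once, then 10 forever: 20 + 10δ/(1−δ).
No profitable deviation requires 17/(1−δ) ≥ 20 + 10δ/(1−δ).
Multiplying by (1−δ): 17 ≥ 20(1−δ) + 10δ = 20 − 10δ.
So 10δ ≥ 3, i.e. δ ≥ 3/10.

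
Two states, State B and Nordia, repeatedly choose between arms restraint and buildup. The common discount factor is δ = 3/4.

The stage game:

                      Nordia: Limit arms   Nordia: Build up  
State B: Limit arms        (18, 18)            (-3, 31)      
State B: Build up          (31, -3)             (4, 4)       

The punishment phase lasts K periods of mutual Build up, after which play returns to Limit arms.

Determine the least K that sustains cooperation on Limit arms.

2

IC: δ(1−δ^K)/(1−δ) ≥ (31−18)/(18−4) = 13/14.
With δ = 3/4: need 1 − δ^K ≥ 13/14·(1−3/4)/(3/4), i.e. δ^K ≤ 0.6905.
Since (3/4)^1 = 0.7500 and (3/4)^2 = 0.5625, the smallest such K is 2.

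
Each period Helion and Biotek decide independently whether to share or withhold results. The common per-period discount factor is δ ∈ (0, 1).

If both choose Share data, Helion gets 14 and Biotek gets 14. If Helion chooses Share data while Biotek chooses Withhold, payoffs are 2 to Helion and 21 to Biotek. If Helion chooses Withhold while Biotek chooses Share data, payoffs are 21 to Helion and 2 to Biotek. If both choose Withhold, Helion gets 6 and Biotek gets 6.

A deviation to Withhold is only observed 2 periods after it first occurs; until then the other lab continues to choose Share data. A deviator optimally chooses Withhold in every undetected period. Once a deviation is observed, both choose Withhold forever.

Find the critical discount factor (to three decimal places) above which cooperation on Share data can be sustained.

The best deviation is to choose Withhold for all 2 undetected periods, earning 21 each, then 6 forever once detected.
Deviation value: 21(1−δ^2)/(1−δ) + 6δ^2/(1−δ); cooperation value: 14/(1−δ).
IC: 14 ≥ 21(1−δ^2) + 6δ^2 = 21 − 15δ^2.
So δ^2 ≥ 7/15, giving δ ≥ (7/15)^(1/2) ≈ 0.683.

0.683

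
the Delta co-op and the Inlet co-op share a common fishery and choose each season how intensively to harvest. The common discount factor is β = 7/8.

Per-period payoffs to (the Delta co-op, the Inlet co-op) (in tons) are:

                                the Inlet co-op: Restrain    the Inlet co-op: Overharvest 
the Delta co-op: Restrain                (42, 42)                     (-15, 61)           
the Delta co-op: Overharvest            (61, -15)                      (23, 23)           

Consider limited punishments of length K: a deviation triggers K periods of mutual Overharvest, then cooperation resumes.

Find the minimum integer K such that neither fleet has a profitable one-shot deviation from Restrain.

2

No profitable deviation requires (42−23)(β+…+β^K) ≥ 61−42, i.e. β+…+β^K ≥ 1 ≈ 1.0000.
With β = 7/8, the partial sums are K=1: 0.8750, K=2: 1.6406.
K = 2 is the first length at which the sum reaches 1.0000.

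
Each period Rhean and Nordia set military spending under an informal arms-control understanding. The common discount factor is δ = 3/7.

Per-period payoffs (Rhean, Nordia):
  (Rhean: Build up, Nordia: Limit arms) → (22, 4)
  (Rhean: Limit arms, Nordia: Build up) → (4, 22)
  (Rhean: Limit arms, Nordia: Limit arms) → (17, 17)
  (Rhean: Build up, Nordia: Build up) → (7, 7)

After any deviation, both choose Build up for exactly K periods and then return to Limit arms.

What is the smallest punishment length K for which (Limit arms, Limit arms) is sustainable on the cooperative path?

IC: δ(1−δ^K)/(1−δ) ≥ (22−17)/(17−7) = 1/2.
With δ = 3/7: need 1 − δ^K ≥ 1/2·(1−3/7)/(3/7), i.e. δ^K ≤ 0.3333.
Since (3/7)^1 = 0.4286 and (3/7)^2 = 0.1837, the smallest such K is 2.

2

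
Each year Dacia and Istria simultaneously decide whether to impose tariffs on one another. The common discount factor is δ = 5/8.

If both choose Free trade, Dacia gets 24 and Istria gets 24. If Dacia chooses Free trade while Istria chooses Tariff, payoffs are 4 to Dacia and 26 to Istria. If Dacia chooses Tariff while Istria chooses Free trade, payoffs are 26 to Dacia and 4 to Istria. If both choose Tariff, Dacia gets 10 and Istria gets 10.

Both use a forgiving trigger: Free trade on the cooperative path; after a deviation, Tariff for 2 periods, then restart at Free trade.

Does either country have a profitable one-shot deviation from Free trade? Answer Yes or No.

No

IC: δ+…+δ^2 ≥ (26−24)/(24−10) = 1/7.
At δ = 5/8: partial sum = 1.0156 ≥ 0.1429. Cooperation sustainable.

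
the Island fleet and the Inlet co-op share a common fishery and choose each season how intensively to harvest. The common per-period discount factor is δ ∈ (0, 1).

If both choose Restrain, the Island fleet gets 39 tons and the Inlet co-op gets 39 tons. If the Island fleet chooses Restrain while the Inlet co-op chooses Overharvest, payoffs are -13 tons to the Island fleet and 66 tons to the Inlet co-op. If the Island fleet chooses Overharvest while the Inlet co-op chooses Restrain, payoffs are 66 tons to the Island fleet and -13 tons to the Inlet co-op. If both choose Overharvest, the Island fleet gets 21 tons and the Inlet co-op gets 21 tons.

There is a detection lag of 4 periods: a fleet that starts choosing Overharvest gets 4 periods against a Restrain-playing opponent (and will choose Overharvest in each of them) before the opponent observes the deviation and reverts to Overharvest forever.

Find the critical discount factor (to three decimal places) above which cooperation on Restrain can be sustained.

Deviating for the 4 undetected periods gains 66−39 = 27 per period over cooperation, then loses 39−21 = 18 per period forever once punishment starts.
Gain: 27(1 + δ + … + δ^3); loss: 18·δ^4/(1−δ).
No profitable deviation ⇔ 27(1−δ^4) ≤ 18·δ^4, i.e. δ^4 ≥ 27/(27+18) = 3/5.
Hence δ ≥ (3/5)^(1/4) ≈ 0.880.

0.880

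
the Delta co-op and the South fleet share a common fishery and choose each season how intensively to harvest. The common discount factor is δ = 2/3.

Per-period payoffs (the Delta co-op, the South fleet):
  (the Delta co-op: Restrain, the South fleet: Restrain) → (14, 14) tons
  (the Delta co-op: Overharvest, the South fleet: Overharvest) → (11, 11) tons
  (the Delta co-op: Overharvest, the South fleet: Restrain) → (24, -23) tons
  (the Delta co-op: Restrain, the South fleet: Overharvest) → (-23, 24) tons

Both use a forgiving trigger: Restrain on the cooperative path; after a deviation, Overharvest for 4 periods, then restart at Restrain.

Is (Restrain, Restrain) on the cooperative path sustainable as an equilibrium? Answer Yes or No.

Comparing payoff streams over the 5 periods until play realigns: cooperate → 14(1+δ+…+δ^4); deviate → 24 + 11(δ+…+δ^4).
Cooperation is sustained iff (14−11)(δ+…+δ^4) ≥ 24−14.
δ+…+δ^4 = 2/3·(1−(2/3)^4)/(1−2/3) = 1.6049, and (24−14)/(14−11) = 3.3333.
1.6049 < 3.3333, so cooperation is not sustainable.

No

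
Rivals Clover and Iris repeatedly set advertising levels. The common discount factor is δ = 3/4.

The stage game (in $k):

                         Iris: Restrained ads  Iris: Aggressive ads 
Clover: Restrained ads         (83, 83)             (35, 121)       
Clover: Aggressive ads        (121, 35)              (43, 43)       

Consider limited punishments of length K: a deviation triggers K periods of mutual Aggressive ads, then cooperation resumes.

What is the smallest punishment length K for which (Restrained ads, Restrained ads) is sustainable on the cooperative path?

Need Σ_{k=1}^{K} δ^k ≥ (121−83)/(83−43) = 0.9500 at δ = 3/4.
At K = 1 the sum is 0.7500 < 0.9500; at K = 2 it is 1.3125 ≥ 0.9500.
So the minimum punishment length is K = 2.

2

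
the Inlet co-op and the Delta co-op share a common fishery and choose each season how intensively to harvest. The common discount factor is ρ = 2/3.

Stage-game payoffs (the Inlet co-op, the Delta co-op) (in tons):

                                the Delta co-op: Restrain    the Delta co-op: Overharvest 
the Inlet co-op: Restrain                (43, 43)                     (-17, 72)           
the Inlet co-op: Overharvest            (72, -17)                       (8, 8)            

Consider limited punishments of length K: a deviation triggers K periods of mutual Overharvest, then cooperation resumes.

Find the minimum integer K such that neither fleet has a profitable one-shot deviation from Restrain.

2

Need Σ_{k=1}^{K} ρ^k ≥ (72−43)/(43−8) = 0.8286 at ρ = 2/3.
At K = 1 the sum is 0.6667 < 0.8286; at K = 2 it is 1.1111 ≥ 0.8286.
So the minimum punishment length is K = 2.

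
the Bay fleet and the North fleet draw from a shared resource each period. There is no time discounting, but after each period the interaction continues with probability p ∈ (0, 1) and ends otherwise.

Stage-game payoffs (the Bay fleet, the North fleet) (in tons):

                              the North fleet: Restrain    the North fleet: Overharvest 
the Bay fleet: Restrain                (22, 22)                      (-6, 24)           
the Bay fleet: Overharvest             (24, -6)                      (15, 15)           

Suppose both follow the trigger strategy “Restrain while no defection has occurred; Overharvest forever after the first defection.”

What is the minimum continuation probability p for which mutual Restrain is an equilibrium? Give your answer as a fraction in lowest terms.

2/9

With no time discounting, the continuation probability p plays the role of the discount factor.
Grim-trigger IC: 22/(1−p) ≥ 24 + 15p/(1−p) ⇒ p ≥ (24−22)/(24−15) = 2/9.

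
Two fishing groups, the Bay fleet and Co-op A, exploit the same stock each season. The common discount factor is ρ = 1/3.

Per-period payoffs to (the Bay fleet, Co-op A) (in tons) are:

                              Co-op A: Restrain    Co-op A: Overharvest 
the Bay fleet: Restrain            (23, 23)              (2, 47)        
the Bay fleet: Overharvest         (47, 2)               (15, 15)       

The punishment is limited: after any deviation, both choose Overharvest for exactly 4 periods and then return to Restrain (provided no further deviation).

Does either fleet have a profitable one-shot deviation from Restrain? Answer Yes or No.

Yes

Comparing payoff streams over the 5 periods until play realigns: cooperate → 23(1+ρ+…+ρ^4); deviate → 47 + 15(ρ+…+ρ^4).
Cooperation is sustained iff (23−15)(ρ+…+ρ^4) ≥ 47−23.
ρ+…+ρ^4 = 1/3·(1−(1/3)^4)/(1−1/3) = 0.4938, and (47−23)/(23−15) = 3.0000.
0.4938 < 3.0000, so cooperation is not sustainable.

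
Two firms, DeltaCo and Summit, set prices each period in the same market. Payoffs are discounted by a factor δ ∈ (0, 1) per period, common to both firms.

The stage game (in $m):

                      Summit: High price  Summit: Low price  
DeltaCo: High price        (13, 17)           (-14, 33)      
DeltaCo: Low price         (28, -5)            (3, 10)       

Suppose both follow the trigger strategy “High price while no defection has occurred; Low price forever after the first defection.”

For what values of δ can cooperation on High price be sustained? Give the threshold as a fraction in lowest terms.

DeltaCo's threshold: (28−13)/(28−3) = 3/5.
Summit's threshold: (33−17)/(33−10) = 16/23.
3/5 < 16/23, so Summit binds and δ* = 16/23.

16/23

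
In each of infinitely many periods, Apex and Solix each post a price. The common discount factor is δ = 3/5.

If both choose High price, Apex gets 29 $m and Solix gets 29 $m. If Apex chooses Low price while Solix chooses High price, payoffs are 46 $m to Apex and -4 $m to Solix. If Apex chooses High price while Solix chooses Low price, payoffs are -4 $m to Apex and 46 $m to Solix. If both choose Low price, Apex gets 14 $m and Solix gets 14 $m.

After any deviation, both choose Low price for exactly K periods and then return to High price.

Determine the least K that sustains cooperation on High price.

3

No profitable deviation requires (29−14)(δ+…+δ^K) ≥ 46−29, i.e. δ+…+δ^K ≥ 17/15 ≈ 1.1333.
With δ = 3/5, the partial sums are K=1: 0.6000, K=2: 0.9600, K=3: 1.1760.
K = 3 is the first length at which the sum reaches 1.1333.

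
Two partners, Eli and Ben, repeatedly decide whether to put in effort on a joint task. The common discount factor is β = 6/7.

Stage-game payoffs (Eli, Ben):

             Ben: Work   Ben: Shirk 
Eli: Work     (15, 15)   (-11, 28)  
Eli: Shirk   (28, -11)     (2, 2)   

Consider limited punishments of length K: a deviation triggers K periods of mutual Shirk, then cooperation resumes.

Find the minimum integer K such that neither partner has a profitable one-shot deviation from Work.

Need Σ_{k=1}^{K} β^k ≥ (28−15)/(15−2) = 1.0000 at β = 6/7.
At K = 1 the sum is 0.8571 < 1.0000; at K = 2 it is 1.5918 ≥ 1.0000.
So the minimum punishment length is K = 2.

2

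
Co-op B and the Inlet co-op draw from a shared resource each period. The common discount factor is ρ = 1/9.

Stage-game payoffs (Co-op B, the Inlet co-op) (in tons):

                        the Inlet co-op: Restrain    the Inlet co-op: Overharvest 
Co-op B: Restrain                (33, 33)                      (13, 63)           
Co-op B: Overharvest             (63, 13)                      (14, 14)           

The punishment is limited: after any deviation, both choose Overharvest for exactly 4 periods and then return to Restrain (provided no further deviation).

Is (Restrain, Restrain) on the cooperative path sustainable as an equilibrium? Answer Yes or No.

IC: ρ+…+ρ^4 ≥ (63−33)/(33−14) = 30/19.
At ρ = 1/9: partial sum = 0.1250 < 1.5789. Cooperation not sustainable.

No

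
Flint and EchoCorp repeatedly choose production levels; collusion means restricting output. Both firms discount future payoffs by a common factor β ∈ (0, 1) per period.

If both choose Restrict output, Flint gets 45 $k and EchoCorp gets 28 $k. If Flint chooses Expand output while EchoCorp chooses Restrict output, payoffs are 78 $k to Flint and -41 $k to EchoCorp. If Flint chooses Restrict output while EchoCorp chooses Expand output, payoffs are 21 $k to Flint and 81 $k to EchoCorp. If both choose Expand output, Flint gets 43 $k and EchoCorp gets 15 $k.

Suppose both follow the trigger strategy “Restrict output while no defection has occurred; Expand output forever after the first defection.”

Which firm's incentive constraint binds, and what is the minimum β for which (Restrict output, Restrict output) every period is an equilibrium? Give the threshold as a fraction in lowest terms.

Flint; β ≥ 33/35

For Flint: deviation gain 78−45 = 33, per-period punishment loss 45−43 = 2. IC gives β ≥ 33/35.
For EchoCorp: gain 53, loss 13 per period, so β ≥ 53/66.
The tighter constraint is Flint's, so cooperation needs β ≥ 33/35.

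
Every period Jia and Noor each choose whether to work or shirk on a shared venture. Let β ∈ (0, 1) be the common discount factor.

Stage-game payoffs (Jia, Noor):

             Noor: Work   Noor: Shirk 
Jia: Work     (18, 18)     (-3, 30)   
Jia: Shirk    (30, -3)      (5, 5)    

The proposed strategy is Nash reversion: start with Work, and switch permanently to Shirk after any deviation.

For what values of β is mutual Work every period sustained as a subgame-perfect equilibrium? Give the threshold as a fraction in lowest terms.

12/25

Under grim trigger the critical discount factor is (T−C)/(T−P) with T = 30, C = 18, P = 5.
β* = (30−18)/(30−5) = 12/25.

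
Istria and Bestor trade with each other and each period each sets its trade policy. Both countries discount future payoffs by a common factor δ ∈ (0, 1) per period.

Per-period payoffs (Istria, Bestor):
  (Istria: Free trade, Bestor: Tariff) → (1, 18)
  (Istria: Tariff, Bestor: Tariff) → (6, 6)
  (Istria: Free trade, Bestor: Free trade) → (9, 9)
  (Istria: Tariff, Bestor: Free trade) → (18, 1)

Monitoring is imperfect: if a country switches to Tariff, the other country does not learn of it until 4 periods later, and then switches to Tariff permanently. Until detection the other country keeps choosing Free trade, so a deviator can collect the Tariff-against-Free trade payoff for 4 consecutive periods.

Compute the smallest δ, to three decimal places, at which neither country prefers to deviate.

0.931

Deviating for the 4 undetected periods gains 18−9 = 9 per period over cooperation, then loses 9−6 = 3 per period forever once punishment starts.
Gain: 9(1 + δ + … + δ^3); loss: 3·δ^4/(1−δ).
No profitable deviation ⇔ 9(1−δ^4) ≤ 3·δ^4, i.e. δ^4 ≥ 9/(9+3) = 3/4.
Hence δ ≥ (3/4)^(1/4) ≈ 0.931.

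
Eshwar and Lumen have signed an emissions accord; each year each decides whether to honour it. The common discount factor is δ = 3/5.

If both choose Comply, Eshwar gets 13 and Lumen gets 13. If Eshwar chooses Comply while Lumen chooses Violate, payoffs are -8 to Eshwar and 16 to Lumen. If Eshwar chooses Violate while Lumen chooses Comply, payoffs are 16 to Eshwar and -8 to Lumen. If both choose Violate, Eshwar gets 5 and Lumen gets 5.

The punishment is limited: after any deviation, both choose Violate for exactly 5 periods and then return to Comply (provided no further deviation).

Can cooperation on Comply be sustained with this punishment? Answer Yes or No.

A one-shot deviation gives 16 now, then 5 for 5 periods, then back to 13.
Gain from deviating: (16−13) today; loss: (13−5) in each of the next 5 periods.
No-deviation condition: (13−5)(δ+…+δ^5) ≥ 16−13, i.e. δ+…+δ^5 ≥ 3/8.
At δ = 3/5: δ+…+δ^5 = 1.3834 ≥ 0.3750.
So cooperation is sustainable.

Yes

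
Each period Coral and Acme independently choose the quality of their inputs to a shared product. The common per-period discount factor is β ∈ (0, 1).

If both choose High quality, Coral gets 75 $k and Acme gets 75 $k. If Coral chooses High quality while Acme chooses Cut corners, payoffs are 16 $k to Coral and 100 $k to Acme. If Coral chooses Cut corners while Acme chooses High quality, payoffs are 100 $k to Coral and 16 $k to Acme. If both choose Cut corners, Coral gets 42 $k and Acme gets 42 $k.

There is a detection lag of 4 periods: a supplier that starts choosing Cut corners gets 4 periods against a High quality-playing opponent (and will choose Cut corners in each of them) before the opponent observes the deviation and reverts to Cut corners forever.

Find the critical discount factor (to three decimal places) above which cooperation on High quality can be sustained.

0.810

Deviating for the 4 undetected periods gains 100−75 = 25 per period over cooperation, then loses 75−42 = 33 per period forever once punishment starts.
Gain: 25(1 + β + … + β^3); loss: 33·β^4/(1−β).
No profitable deviation ⇔ 25(1−β^4) ≤ 33·β^4, i.e. β^4 ≥ 25/(25+33) = 25/58.
Hence β ≥ (25/58)^(1/4) ≈ 0.810.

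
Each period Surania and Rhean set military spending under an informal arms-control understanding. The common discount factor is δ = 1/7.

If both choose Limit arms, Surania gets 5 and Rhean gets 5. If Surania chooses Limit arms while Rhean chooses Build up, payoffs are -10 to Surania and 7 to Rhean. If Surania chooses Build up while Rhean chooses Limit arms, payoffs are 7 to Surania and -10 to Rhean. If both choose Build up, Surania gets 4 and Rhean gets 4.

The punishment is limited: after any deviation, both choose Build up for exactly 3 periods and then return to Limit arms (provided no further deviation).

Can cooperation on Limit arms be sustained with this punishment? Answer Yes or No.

No

Comparing payoff streams over the 4 periods until play realigns: cooperate → 5(1+δ+…+δ^3); deviate → 7 + 4(δ+…+δ^3).
Cooperation is sustained iff (5−4)(δ+…+δ^3) ≥ 7−5.
δ+…+δ^3 = 1/7·(1−(1/7)^3)/(1−1/7) = 0.1662, and (7−5)/(5−4) = 2.0000.
0.1662 < 2.0000, so cooperation is not sustainable.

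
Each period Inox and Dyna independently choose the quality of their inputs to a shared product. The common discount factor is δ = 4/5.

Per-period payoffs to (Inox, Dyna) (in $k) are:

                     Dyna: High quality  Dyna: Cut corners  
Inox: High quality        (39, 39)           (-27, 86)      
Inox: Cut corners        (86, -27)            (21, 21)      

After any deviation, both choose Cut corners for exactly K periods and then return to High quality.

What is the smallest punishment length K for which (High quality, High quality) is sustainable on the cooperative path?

5

No profitable deviation requires (39−21)(δ+…+δ^K) ≥ 86−39, i.e. δ+…+δ^K ≥ 47/18 ≈ 2.6111.
With δ = 4/5, the partial sums are K=1: 0.8000, K=2: 1.4400, K=3: 1.9520, K=4: 2.3616, K=5: 2.6893.
K = 5 is the first length at which the sum reaches 2.6111.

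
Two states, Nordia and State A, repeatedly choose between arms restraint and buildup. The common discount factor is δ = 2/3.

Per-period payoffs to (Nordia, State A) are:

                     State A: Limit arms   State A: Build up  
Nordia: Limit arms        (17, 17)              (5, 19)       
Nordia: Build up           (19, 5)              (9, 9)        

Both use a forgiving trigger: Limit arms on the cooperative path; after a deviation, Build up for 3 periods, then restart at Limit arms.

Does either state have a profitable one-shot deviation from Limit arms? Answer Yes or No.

No

Comparing payoff streams over the 4 periods until play realigns: cooperate → 17(1+δ+…+δ^3); deviate → 19 + 9(δ+…+δ^3).
Cooperation is sustained iff (17−9)(δ+…+δ^3) ≥ 19−17.
δ+…+δ^3 = 2/3·(1−(2/3)^3)/(1−2/3) = 1.4074, and (19−17)/(17−9) = 0.2500.
1.4074 ≥ 0.2500, so cooperation is sustainable.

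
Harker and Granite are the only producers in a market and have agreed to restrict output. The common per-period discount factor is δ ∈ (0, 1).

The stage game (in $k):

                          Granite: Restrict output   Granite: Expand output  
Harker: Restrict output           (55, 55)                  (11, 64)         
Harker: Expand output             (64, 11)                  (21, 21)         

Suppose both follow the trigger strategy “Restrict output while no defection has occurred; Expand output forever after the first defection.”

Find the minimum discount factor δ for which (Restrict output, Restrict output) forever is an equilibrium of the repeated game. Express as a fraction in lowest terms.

Cooperation forever yields 55 each period: 55/(1−δ).
Deviating yields 64 once, then 21 forever: 64 + 21δ/(1−δ).
No profitable deviation requires 55/(1−δ) ≥ 64 + 21δ/(1−δ).
Multiplying by (1−δ): 55 ≥ 64(1−δ) + 21δ = 64 − 43δ.
So 43δ ≥ 9, i.e. δ ≥ 9/43.

9/43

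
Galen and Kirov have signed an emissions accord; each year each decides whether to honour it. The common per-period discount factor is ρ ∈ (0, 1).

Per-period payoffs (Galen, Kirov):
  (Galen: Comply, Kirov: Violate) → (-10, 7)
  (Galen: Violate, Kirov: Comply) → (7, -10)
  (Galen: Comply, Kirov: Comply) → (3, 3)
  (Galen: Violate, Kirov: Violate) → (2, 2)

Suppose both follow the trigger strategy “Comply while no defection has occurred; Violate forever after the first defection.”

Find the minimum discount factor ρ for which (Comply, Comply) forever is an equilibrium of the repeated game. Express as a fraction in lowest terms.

4/5

Cooperation forever yields 3 each period: 3/(1−ρ).
Deviating yields 7 once, then 2 forever: 7 + 2ρ/(1−ρ).
No profitable deviation requires 3/(1−ρ) ≥ 7 + 2ρ/(1−ρ).
Multiplying by (1−ρ): 3 ≥ 7(1−ρ) + 2ρ = 7 − 5ρ.
So 5ρ ≥ 4, i.e. ρ ≥ 4/5.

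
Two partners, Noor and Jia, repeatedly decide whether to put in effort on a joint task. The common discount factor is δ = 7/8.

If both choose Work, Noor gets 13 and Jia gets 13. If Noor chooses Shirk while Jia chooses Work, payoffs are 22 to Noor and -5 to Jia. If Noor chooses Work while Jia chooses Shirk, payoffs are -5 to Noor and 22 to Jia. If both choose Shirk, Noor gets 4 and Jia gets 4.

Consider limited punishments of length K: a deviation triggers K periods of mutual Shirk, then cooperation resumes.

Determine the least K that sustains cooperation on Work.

2

Need Σ_{k=1}^{K} δ^k ≥ (22−13)/(13−4) = 1.0000 at δ = 7/8.
At K = 1 the sum is 0.8750 < 1.0000; at K = 2 it is 1.6406 ≥ 1.0000.
So the minimum punishment length is K = 2.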